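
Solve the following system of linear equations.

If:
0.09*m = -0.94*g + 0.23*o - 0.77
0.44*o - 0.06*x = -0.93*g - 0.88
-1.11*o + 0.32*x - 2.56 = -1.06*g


Then:
g = 0.0998198438646827 - 0.0495095749649696*x
m = 1.13301157299289*x - 15.2484078794214
o = 0.241008874357777*x - 2.2109828518049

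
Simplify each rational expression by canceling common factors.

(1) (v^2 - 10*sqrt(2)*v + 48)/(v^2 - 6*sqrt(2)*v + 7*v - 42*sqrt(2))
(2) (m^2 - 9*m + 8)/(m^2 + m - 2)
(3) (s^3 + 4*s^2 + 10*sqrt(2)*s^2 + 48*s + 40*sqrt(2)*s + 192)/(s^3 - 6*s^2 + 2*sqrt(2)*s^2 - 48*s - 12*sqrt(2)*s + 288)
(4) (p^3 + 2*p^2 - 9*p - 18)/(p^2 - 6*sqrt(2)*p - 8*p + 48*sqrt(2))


(1) = (v - 4*sqrt(2))/(v + 7)
(2) = (m - 8)/(m + 2)
(3) = (s^2 + s*(4 + 4*sqrt(2)) + 16*sqrt(2))/(s^2 + s*(-6 - 4*sqrt(2)) + 24*sqrt(2))
(4) = (p^3 + 2*p^2 - 9*p - 18)/(p^2 + p*(-6*sqrt(2) - 8) + 48*sqrt(2))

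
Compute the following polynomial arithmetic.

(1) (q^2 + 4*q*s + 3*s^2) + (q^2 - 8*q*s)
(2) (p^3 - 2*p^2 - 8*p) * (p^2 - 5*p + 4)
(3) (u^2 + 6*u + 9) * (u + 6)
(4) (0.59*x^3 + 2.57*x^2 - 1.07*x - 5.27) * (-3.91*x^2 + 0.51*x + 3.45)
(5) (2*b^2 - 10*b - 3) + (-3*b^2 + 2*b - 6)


(1) = 2*q^2 - 4*q*s + 3*s^2
(2) = p^5 - 7*p^4 + 6*p^3 + 32*p^2 - 32*p
(3) = u^3 + 12*u^2 + 45*u + 54
(4) = -2.3069*x^5 - 9.7478*x^4 + 7.5299*x^3 + 28.9265*x^2 - 6.3792*x - 18.1815
(5) = -b^2 - 8*b - 9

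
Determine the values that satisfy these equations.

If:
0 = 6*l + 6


Then:
l = -1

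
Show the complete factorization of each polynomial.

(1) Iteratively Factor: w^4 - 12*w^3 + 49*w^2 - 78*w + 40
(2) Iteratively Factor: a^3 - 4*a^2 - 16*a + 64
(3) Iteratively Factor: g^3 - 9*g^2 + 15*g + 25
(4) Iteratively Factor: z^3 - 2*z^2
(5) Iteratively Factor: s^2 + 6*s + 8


(1) = (w - 4)*(w^3 - 8*w^2 + 17*w - 10) = (w - 4)*(w - 2)*(w^2 - 6*w + 5) = (w - 4)*(w - 2)*(w - 1)*(w - 5)
(2) = (a - 4)*(a^2 - 16) = (a - 4)^2*(a + 4)
(3) = (g - 5)*(g^2 - 4*g - 5) = (g - 5)^2*(g + 1)
(4) = (z - 2)*(z^2) = z*(z - 2)*(z)
(5) = (s + 4)*(s + 2)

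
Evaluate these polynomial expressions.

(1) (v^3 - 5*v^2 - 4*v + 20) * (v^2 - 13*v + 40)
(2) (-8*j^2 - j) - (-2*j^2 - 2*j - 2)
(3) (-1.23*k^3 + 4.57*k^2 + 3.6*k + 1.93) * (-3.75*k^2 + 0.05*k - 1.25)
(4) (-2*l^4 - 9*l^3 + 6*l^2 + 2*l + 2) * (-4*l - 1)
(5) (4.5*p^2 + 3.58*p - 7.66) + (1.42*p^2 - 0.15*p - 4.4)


(1) = v^5 - 18*v^4 + 101*v^3 - 128*v^2 - 420*v + 800
(2) = -6*j^2 + j + 2
(3) = 4.6125*k^5 - 17.199*k^4 - 11.734*k^3 - 12.77*k^2 - 4.4035*k - 2.4125
(4) = 8*l^5 + 38*l^4 - 15*l^3 - 14*l^2 - 10*l - 2
(5) = 5.92*p^2 + 3.43*p - 12.06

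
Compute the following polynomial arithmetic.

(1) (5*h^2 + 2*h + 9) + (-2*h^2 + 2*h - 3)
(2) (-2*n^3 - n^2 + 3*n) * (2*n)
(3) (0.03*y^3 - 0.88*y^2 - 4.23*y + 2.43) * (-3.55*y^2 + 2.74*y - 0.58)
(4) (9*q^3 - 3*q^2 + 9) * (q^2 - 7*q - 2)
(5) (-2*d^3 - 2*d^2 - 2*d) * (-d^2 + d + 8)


(1) = 3*h^2 + 4*h + 6
(2) = -4*n^4 - 2*n^3 + 6*n^2
(3) = -0.1065*y^5 + 3.2062*y^4 + 12.5879*y^3 - 19.7063*y^2 + 9.1116*y - 1.4094
(4) = 9*q^5 - 66*q^4 + 3*q^3 + 15*q^2 - 63*q - 18
(5) = 2*d^5 - 16*d^3 - 18*d^2 - 16*d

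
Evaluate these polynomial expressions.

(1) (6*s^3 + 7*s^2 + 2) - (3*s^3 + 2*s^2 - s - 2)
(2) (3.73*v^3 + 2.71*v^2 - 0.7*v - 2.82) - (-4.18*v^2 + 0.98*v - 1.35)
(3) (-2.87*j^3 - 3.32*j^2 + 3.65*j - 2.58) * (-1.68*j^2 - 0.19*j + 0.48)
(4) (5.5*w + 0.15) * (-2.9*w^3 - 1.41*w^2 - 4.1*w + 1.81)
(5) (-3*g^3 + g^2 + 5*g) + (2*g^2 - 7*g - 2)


(1) = 3*s^3 + 5*s^2 + s + 4
(2) = 3.73*v^3 + 6.89*v^2 - 1.68*v - 1.47
(3) = 4.8216*j^5 + 6.1229*j^4 - 6.8788*j^3 + 2.0473*j^2 + 2.2422*j - 1.2384
(4) = -15.95*w^4 - 8.19*w^3 - 22.7615*w^2 + 9.34*w + 0.2715
(5) = -3*g^3 + 3*g^2 - 2*g - 2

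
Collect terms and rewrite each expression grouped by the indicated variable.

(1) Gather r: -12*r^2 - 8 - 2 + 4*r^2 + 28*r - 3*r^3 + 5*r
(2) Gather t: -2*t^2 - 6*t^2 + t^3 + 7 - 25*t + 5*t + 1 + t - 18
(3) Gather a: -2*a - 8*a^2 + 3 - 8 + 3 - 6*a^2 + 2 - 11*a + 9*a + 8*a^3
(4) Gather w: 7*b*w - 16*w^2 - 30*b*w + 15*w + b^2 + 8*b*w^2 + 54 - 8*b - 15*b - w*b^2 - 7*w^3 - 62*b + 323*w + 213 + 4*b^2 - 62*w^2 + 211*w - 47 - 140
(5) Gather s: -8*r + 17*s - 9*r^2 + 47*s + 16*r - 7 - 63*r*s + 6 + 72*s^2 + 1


(1) = -3*r^3 - 8*r^2 + 33*r - 10
(2) = t^3 - 8*t^2 - 19*t - 10
(3) = 8*a^3 - 14*a^2 - 4*a
(4) = 5*b^2 - 85*b - 7*w^3 + w^2*(8*b - 78) + w*(-b^2 - 23*b + 549) + 80
(5) = -9*r^2 + 8*r + 72*s^2 + s*(64 - 63*r)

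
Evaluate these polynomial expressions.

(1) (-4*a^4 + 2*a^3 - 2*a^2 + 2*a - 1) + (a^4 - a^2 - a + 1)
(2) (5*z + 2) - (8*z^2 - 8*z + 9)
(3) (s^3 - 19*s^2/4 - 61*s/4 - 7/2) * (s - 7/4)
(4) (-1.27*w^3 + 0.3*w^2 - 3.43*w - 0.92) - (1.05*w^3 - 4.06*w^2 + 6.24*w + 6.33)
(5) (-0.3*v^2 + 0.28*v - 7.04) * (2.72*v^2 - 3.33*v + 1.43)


(1) = -3*a^4 + 2*a^3 - 3*a^2 + a
(2) = -8*z^2 + 13*z - 7
(3) = s^4 - 13*s^3/2 - 111*s^2/16 + 371*s/16 + 49/8
(4) = -2.32*w^3 + 4.36*w^2 - 9.67*w - 7.25
(5) = -0.816*v^4 + 1.7606*v^3 - 20.5102*v^2 + 23.8436*v - 10.0672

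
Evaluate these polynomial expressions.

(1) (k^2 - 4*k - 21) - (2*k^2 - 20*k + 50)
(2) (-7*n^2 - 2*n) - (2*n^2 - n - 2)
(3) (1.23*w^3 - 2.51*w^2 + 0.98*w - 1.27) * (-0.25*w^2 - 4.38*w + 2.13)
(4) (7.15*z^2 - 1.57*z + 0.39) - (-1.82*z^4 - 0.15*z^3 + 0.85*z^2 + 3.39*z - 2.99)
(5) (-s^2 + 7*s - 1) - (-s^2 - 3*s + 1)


(1) = -k^2 + 16*k - 71
(2) = -9*n^2 - n + 2
(3) = -0.3075*w^5 - 4.7599*w^4 + 13.3687*w^3 - 9.3212*w^2 + 7.65*w - 2.7051
(4) = 1.82*z^4 + 0.15*z^3 + 6.3*z^2 - 4.96*z + 3.38
(5) = 10*s - 2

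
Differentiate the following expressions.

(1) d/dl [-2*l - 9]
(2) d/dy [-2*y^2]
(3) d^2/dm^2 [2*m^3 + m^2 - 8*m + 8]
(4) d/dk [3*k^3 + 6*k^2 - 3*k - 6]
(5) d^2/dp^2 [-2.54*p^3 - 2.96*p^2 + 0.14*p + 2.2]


(1) = -2
(2) = -4*y
(3) = 12*m + 2
(4) = 9*k^2 + 12*k - 3
(5) = -15.24*p - 5.92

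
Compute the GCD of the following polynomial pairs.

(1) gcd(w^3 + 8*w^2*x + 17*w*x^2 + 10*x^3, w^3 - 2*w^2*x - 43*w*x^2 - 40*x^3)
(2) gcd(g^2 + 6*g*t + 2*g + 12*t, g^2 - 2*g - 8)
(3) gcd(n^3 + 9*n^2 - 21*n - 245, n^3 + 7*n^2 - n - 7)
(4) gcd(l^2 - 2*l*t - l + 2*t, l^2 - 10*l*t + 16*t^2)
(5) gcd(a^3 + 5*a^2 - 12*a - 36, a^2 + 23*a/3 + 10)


(1) = gcd((w + x)*(w + 2*x)*(w + 5*x), (w - 8*x)*(w + x)*(w + 5*x)) = w^2 + 6*w*x + 5*x^2
(2) = gcd((g + 2)*(g + 6*t), (g - 4)*(g + 2)) = g + 2
(3) = n + 7
(4) = -l + 2*t
(5) = a + 6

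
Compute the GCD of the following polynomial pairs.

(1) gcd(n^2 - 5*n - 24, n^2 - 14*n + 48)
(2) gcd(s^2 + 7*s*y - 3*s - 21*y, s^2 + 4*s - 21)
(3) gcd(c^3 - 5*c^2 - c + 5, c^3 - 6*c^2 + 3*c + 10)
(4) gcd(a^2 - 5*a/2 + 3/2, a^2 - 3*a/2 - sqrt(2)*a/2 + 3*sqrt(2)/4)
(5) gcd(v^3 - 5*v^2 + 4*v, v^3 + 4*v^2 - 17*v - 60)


(1) = n - 8
(2) = gcd((s - 3)*(s + 7*y), (s - 3)*(s + 7)) = s - 3
(3) = c^2 - 4*c - 5
(4) = a - 3/2
(5) = v - 4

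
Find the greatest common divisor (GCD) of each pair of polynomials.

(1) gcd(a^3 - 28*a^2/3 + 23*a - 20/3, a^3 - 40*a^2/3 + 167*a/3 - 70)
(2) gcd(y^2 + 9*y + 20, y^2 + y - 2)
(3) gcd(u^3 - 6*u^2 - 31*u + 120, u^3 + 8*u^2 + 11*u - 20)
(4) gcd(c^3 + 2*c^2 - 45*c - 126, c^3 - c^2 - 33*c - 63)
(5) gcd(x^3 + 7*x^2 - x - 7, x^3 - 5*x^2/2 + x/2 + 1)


(1) = gcd((a - 5)*(a - 4)*(a - 1/3), (a - 6)*(a - 5)*(a - 7/3)) = a - 5
(2) = gcd((y + 4)*(y + 5), (y - 1)*(y + 2)) = 1
(3) = u + 5
(4) = c^2 - 4*c - 21
(5) = x - 1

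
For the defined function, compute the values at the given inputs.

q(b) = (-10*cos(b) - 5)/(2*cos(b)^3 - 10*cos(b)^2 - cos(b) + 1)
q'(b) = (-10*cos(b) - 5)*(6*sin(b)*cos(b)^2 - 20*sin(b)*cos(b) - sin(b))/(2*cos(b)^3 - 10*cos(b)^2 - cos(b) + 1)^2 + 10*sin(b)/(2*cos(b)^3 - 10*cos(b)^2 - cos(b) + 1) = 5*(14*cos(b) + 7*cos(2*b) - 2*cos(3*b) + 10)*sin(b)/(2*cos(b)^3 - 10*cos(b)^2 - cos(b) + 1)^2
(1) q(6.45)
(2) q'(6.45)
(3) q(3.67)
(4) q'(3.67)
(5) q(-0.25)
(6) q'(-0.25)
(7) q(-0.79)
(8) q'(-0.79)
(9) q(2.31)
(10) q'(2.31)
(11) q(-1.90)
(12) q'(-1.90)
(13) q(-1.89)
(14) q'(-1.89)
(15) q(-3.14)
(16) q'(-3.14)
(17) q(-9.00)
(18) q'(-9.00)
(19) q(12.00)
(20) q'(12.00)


(1) = 1.91
(2) = 0.39
(3) = -0.53
(4) = -0.07
(5) = 1.95
(6) = -0.61
(7) = 3.04
(8) = -4.81
(9) = -0.50
(10) = -0.51
(11) = -8.39
(12) = 184.88
(13) = -6.97
(14) = 109.71
(15) = -0.50
(16) = -0.00
(17) = -0.52
(18) = -0.08
(19) = 2.33
(20) = -2.02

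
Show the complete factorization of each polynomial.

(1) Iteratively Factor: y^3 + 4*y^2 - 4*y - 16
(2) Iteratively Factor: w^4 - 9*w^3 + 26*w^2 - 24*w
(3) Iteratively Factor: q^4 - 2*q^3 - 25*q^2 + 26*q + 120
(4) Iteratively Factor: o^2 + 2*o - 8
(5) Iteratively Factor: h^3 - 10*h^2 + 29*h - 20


(1) = (y - 2)*(y^2 + 6*y + 8) = (y - 2)*(y + 4)*(y + 2)
(2) = (w)*(w^3 - 9*w^2 + 26*w - 24) = w*(w - 2)*(w^2 - 7*w + 12) = w*(w - 3)*(w - 2)*(w - 4)
(3) = (q + 4)*(q^3 - 6*q^2 - q + 30) = (q - 5)*(q + 4)*(q^2 - q - 6) = (q - 5)*(q - 3)*(q + 4)*(q + 2)
(4) = (o + 4)*(o - 2)
(5) = (h - 4)*(h^2 - 6*h + 5) = (h - 4)*(h - 1)*(h - 5)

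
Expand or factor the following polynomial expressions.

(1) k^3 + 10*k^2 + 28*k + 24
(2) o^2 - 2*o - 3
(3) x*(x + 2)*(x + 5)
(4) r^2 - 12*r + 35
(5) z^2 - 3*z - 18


(1) = (k + 2)^2*(k + 6)
(2) = (o - 3)*(o + 1)
(3) = x^3 + 7*x^2 + 10*x
(4) = (r - 7)*(r - 5)
(5) = (z - 6)*(z + 3)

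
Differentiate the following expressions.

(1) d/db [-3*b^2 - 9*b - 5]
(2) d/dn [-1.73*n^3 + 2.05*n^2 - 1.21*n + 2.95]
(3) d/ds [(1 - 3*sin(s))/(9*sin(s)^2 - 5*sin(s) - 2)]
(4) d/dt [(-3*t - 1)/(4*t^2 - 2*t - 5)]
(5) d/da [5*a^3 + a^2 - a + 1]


(1) = -6*b - 9
(2) = -5.19*n^2 + 4.1*n - 1.21
(3) = (27*sin(s)^2 - 18*sin(s) + 11)*cos(s)/(9*sin(s)^2 - 5*sin(s) - 2)^2
(4) = (12*t^2 + 8*t + 13)/(16*t^4 - 16*t^3 - 36*t^2 + 20*t + 25)
(5) = 15*a^2 + 2*a - 1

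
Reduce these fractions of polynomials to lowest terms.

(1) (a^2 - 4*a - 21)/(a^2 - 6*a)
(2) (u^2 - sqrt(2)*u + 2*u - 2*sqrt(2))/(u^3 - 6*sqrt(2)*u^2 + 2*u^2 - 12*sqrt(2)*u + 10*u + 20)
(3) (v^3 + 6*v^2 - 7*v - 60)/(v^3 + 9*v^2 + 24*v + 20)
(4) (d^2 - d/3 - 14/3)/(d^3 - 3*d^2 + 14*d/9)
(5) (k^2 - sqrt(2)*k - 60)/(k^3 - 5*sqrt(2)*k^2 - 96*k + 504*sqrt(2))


(1) = (a^2 - 4*a - 21)/(a^2 - 6*a)
(2) = 1/(u - 5*sqrt(2))
(3) = (v^2 + v - 12)/(v^2 + 4*v + 4)
(4) = (3*d + 6)/(3*d^2 - 2*d)
(5) = (k + 5*sqrt(2))/(k^2 + sqrt(2)*k - 84)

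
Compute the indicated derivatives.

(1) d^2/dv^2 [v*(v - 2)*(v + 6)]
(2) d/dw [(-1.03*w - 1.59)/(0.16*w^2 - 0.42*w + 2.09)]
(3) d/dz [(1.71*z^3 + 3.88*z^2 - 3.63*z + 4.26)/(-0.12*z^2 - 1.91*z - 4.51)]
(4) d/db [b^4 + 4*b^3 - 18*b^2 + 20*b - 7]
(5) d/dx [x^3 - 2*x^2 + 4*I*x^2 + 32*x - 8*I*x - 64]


(1) = 6*v + 8
(2) = (0.1648*w^2 + 0.5088*w - 2.8205)/(0.0256*w^4 - 0.1344*w^3 + 0.8452*w^2 - 1.7556*w + 4.3681)
(3) = (-0.2052*z^4 - 6.5322*z^3 - 30.9827*z^2 - 33.9752*z + 24.5079)/(0.0144*z^4 + 0.4584*z^3 + 4.7305*z^2 + 17.2282*z + 20.3401)
(4) = 4*b^3 + 12*b^2 - 36*b + 20
(5) = 3*x^2 + x*(-4 + 8*I) + 32 - 8*I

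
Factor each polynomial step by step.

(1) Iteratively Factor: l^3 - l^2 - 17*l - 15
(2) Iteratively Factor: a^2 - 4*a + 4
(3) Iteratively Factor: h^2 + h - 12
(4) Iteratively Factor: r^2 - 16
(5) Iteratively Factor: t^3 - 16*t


(1) = (l + 1)*(l^2 - 2*l - 15) = (l - 5)*(l + 1)*(l + 3)
(2) = (a - 2)*(a - 2)
(3) = (h - 3)*(h + 4)
(4) = (r + 4)*(r - 4)
(5) = (t + 4)*(t^2 - 4*t) = (t - 4)*(t + 4)*(t)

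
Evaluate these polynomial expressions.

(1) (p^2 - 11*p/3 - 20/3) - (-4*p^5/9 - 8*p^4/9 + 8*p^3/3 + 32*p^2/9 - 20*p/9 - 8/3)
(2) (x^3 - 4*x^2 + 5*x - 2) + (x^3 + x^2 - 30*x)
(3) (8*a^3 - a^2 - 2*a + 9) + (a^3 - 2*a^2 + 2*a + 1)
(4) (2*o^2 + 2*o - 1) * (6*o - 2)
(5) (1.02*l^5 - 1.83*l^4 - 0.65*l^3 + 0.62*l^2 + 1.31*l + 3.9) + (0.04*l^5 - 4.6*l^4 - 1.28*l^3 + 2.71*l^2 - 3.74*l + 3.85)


(1) = 4*p^5/9 + 8*p^4/9 - 8*p^3/3 - 23*p^2/9 - 13*p/9 - 4
(2) = 2*x^3 - 3*x^2 - 25*x - 2
(3) = 9*a^3 - 3*a^2 + 10
(4) = 12*o^3 + 8*o^2 - 10*o + 2
(5) = 1.06*l^5 - 6.43*l^4 - 1.93*l^3 + 3.33*l^2 - 2.43*l + 7.75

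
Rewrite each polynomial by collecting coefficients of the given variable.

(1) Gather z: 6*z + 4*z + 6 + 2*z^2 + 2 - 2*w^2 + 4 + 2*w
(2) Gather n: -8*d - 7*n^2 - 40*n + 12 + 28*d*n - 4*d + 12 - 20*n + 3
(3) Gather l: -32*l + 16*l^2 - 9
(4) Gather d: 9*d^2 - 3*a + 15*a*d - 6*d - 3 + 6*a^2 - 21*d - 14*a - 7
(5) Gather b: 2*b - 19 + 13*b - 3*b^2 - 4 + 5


(1) = -2*w^2 + 2*w + 2*z^2 + 10*z + 12
(2) = -12*d - 7*n^2 + n*(28*d - 60) + 27
(3) = 16*l^2 - 32*l - 9
(4) = 6*a^2 - 17*a + 9*d^2 + d*(15*a - 27) - 10
(5) = -3*b^2 + 15*b - 18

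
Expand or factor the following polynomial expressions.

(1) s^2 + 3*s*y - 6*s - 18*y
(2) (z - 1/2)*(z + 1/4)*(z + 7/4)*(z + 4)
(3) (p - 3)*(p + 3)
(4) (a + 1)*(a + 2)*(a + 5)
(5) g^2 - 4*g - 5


(1) = (s - 6)*(s + 3*y)
(2) = z^4 + 11*z^3/2 + 87*z^2/16 - 79*z/32 - 7/8
(3) = p^2 - 9
(4) = a^3 + 8*a^2 + 17*a + 10
(5) = (g - 5)*(g + 1)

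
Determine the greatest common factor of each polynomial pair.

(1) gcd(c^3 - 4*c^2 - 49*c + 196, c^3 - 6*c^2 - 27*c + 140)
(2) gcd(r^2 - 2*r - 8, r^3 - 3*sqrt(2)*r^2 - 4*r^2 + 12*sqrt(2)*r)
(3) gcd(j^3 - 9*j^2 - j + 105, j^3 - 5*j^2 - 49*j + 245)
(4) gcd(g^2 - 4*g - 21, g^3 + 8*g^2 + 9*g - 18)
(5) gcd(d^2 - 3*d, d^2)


(1) = gcd((c - 7)*(c - 4)*(c + 7), (c - 7)*(c - 4)*(c + 5)) = c^2 - 11*c + 28
(2) = r - 4
(3) = gcd((j - 7)*(j - 5)*(j + 3), (j - 7)*(j - 5)*(j + 7)) = j^2 - 12*j + 35
(4) = gcd((g - 7)*(g + 3), (g - 1)*(g + 3)*(g + 6)) = g + 3
(5) = d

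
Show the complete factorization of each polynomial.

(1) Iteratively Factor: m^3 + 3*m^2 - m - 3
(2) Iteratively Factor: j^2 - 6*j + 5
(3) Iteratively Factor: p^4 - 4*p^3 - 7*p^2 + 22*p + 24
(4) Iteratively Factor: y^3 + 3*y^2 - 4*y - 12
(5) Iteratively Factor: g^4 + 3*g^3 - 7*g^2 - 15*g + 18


(1) = (m - 1)*(m^2 + 4*m + 3) = (m - 1)*(m + 1)*(m + 3)
(2) = (j - 1)*(j - 5)
(3) = (p - 3)*(p^3 - p^2 - 10*p - 8) = (p - 4)*(p - 3)*(p^2 + 3*p + 2) = (p - 4)*(p - 3)*(p + 2)*(p + 1)
(4) = (y + 2)*(y^2 + y - 6) = (y + 2)*(y + 3)*(y - 2)
(5) = (g - 2)*(g^3 + 5*g^2 + 3*g - 9) = (g - 2)*(g - 1)*(g^2 + 6*g + 9) = (g - 2)*(g - 1)*(g + 3)*(g + 3)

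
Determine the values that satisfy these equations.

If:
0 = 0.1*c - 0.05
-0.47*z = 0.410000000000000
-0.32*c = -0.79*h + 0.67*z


Then:
c = 0.50
h = -0.54
z = -0.87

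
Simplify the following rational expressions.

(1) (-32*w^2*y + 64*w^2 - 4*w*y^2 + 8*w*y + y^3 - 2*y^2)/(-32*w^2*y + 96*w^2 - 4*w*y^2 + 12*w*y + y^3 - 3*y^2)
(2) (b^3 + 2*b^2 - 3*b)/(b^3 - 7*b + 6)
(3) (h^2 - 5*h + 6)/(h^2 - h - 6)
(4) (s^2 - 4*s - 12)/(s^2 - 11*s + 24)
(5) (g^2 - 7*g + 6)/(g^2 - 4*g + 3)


(1) = (y - 2)/(y - 3)
(2) = b/(b - 2)
(3) = (h - 2)/(h + 2)
(4) = (s^2 - 4*s - 12)/(s^2 - 11*s + 24)
(5) = (g - 6)/(g - 3)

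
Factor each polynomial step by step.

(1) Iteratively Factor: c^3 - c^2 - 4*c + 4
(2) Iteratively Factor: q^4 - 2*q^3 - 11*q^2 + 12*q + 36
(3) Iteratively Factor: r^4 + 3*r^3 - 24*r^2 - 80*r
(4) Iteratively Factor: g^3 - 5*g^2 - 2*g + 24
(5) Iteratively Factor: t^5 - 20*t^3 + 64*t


(1) = (c + 2)*(c^2 - 3*c + 2) = (c - 2)*(c + 2)*(c - 1)
(2) = (q + 2)*(q^3 - 4*q^2 - 3*q + 18) = (q - 3)*(q + 2)*(q^2 - q - 6) = (q - 3)^2*(q + 2)*(q + 2)
(3) = (r)*(r^3 + 3*r^2 - 24*r - 80) = r*(r + 4)*(r^2 - r - 20) = r*(r - 5)*(r + 4)*(r + 4)
(4) = (g + 2)*(g^2 - 7*g + 12) = (g - 3)*(g + 2)*(g - 4)
(5) = (t)*(t^4 - 20*t^2 + 64) = t*(t - 4)*(t^3 + 4*t^2 - 4*t - 16) = t*(t - 4)*(t + 4)*(t^2 - 4) = t*(t - 4)*(t + 2)*(t + 4)*(t - 2)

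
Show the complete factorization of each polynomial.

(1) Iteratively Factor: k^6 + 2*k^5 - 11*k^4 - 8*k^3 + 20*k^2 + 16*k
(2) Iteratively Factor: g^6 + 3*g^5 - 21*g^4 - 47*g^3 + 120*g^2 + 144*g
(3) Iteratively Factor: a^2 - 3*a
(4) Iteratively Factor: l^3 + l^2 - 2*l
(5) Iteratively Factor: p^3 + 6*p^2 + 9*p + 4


(1) = (k + 1)*(k^5 + k^4 - 12*k^3 + 4*k^2 + 16*k) = (k + 1)*(k + 4)*(k^4 - 3*k^3 + 4*k) = k*(k + 1)*(k + 4)*(k^3 - 3*k^2 + 4) = k*(k - 2)*(k + 1)*(k + 4)*(k^2 - k - 2) = k*(k - 2)^2*(k + 1)*(k + 4)*(k + 1)
(2) = (g + 4)*(g^5 - g^4 - 17*g^3 + 21*g^2 + 36*g) = (g - 3)*(g + 4)*(g^4 + 2*g^3 - 11*g^2 - 12*g) = (g - 3)*(g + 1)*(g + 4)*(g^3 + g^2 - 12*g) = g*(g - 3)*(g + 1)*(g + 4)*(g^2 + g - 12) = g*(g - 3)*(g + 1)*(g + 4)^2*(g - 3)
(3) = (a)*(a - 3)
(4) = (l - 1)*(l^2 + 2*l) = l*(l - 1)*(l + 2)
(5) = (p + 1)*(p^2 + 5*p + 4) = (p + 1)*(p + 4)*(p + 1)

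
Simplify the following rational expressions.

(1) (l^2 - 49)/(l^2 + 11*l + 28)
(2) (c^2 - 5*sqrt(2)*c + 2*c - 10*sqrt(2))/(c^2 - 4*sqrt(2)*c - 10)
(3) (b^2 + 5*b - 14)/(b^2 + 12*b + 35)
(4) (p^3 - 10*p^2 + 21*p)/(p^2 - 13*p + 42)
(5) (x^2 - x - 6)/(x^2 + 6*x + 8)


(1) = (l - 7)/(l + 4)
(2) = (c + 2)/(c + sqrt(2))
(3) = (b - 2)/(b + 5)
(4) = (p^2 - 3*p)/(p - 6)
(5) = (x - 3)/(x + 4)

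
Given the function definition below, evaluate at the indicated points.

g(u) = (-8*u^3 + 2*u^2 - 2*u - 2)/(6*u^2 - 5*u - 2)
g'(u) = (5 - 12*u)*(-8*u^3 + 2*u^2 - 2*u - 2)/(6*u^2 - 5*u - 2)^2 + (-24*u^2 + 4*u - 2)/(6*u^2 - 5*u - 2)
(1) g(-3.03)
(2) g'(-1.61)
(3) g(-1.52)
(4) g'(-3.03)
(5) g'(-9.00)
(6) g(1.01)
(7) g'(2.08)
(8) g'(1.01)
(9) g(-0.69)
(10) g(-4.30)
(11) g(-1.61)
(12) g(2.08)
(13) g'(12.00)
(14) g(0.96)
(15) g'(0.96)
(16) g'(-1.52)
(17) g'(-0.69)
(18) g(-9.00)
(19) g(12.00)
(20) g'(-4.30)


(1) = 3.59
(2) = -1.20
(3) = 1.73
(4) = -1.26
(5) = -1.32
(6) = 11.00
(7) = 0.35
(8) = 108.41
(9) = 0.69
(10) = 5.21
(11) = 1.84
(12) = -5.13
(13) = -1.32
(14) = 7.21
(15) = 52.95
(16) = -1.19
(17) = -1.64
(18) = 11.36
(19) = -16.91
(20) = -1.29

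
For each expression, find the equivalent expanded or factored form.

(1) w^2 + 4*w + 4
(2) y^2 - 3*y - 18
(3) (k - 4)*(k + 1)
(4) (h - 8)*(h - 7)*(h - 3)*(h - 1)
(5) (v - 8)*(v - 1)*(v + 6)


(1) = (w + 2)^2
(2) = (y - 6)*(y + 3)
(3) = k^2 - 3*k - 4
(4) = h^4 - 19*h^3 + 119*h^2 - 269*h + 168
(5) = v^3 - 3*v^2 - 46*v + 48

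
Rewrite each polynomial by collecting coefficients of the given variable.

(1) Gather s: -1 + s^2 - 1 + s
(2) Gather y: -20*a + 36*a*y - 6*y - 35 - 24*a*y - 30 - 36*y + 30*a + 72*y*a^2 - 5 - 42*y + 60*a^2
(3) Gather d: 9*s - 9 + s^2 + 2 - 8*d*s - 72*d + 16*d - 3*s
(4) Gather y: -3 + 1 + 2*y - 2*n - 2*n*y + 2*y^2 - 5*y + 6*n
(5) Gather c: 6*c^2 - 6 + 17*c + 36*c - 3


(1) = s^2 + s - 2
(2) = 60*a^2 + 10*a + y*(72*a^2 + 12*a - 84) - 70
(3) = d*(-8*s - 56) + s^2 + 6*s - 7
(4) = 4*n + 2*y^2 + y*(-2*n - 3) - 2
(5) = 6*c^2 + 53*c - 9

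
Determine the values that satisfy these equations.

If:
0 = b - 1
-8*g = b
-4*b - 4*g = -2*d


Then:
b = 1
d = 7/4
g = -1/8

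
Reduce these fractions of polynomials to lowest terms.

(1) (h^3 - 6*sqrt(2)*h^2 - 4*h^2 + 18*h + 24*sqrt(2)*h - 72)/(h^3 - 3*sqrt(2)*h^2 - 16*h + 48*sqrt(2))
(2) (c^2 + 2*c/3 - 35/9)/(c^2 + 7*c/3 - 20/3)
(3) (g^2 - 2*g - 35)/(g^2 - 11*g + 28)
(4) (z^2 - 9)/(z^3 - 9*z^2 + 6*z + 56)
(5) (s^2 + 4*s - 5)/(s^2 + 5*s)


(1) = (h - 3*sqrt(2))/(h + 4)
(2) = (3*c + 7)/(3*c + 12)
(3) = (g + 5)/(g - 4)
(4) = (z^2 - 9)/(z^3 - 9*z^2 + 6*z + 56)
(5) = (s - 1)/s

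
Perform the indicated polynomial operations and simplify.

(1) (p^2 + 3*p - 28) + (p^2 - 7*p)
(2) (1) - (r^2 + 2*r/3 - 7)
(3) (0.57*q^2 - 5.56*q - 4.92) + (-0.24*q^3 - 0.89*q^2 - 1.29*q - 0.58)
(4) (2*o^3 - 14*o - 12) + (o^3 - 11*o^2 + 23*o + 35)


(1) = 2*p^2 - 4*p - 28
(2) = -r^2 - 2*r/3 + 8
(3) = -0.24*q^3 - 0.32*q^2 - 6.85*q - 5.5
(4) = 3*o^3 - 11*o^2 + 9*o + 23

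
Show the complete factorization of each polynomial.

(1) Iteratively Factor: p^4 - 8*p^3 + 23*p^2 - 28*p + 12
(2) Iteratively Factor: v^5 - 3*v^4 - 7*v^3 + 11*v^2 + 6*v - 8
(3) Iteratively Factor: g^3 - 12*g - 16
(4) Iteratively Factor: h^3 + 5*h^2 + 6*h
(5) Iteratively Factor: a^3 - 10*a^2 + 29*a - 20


(1) = (p - 2)*(p^3 - 6*p^2 + 11*p - 6) = (p - 2)*(p - 1)*(p^2 - 5*p + 6) = (p - 2)^2*(p - 1)*(p - 3)
(2) = (v + 2)*(v^4 - 5*v^3 + 3*v^2 + 5*v - 4) = (v - 1)*(v + 2)*(v^3 - 4*v^2 - v + 4) = (v - 1)*(v + 1)*(v + 2)*(v^2 - 5*v + 4) = (v - 1)^2*(v + 1)*(v + 2)*(v - 4)
(3) = (g + 2)*(g^2 - 2*g - 8) = (g - 4)*(g + 2)*(g + 2)
(4) = (h)*(h^2 + 5*h + 6) = h*(h + 2)*(h + 3)
(5) = (a - 5)*(a^2 - 5*a + 4) = (a - 5)*(a - 4)*(a - 1)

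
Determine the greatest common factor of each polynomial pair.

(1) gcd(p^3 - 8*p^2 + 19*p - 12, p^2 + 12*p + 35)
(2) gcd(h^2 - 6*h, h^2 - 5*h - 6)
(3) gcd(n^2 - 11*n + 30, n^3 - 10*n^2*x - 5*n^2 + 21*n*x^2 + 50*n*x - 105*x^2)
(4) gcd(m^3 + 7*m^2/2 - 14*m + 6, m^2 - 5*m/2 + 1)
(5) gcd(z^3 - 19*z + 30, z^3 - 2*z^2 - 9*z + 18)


(1) = 1
(2) = gcd(h*(h - 6), (h - 6)*(h + 1)) = h - 6
(3) = gcd((n - 6)*(n - 5), (n - 5)*(n - 7*x)*(n - 3*x)) = n - 5
(4) = m^2 - 5*m/2 + 1
(5) = gcd((z - 3)*(z - 2)*(z + 5), (z - 3)*(z - 2)*(z + 3)) = z^2 - 5*z + 6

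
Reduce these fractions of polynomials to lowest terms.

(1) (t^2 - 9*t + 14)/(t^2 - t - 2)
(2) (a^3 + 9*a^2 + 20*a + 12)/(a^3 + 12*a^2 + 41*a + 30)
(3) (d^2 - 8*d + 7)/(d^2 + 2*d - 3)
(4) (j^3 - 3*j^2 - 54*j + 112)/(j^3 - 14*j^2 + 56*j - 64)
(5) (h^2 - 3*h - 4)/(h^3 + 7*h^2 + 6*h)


(1) = (t - 7)/(t + 1)
(2) = (a + 2)/(a + 5)
(3) = (d - 7)/(d + 3)
(4) = (j + 7)/(j - 4)
(5) = (h - 4)/(h^2 + 6*h)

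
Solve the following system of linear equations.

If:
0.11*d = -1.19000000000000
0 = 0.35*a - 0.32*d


Then:
a = -9.89
d = -10.82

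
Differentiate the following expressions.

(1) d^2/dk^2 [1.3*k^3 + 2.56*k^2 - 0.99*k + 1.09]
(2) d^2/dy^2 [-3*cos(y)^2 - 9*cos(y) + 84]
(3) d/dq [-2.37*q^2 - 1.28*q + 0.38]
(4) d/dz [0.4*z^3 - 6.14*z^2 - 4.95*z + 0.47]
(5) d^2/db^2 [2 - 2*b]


(1) = 7.8*k + 5.12
(2) = 9*cos(y) + 6*cos(2*y)
(3) = -4.74*q - 1.28
(4) = 1.2*z^2 - 12.28*z - 4.95
(5) = 0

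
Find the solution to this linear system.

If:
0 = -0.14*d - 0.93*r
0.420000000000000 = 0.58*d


Then:
d = 0.72
r = -0.11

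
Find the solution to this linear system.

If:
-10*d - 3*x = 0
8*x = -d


Then:
d = 0
x = 0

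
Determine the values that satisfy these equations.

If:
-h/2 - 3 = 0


Then:
h = -6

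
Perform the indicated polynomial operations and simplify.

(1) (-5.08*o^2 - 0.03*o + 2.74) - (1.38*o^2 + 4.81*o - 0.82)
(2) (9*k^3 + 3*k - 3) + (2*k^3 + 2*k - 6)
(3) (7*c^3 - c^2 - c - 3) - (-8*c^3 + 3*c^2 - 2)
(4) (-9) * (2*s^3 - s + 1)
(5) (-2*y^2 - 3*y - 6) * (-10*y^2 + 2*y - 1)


(1) = -6.46*o^2 - 4.84*o + 3.56
(2) = 11*k^3 + 5*k - 9
(3) = 15*c^3 - 4*c^2 - c - 1
(4) = -18*s^3 + 9*s - 9
(5) = 20*y^4 + 26*y^3 + 56*y^2 - 9*y + 6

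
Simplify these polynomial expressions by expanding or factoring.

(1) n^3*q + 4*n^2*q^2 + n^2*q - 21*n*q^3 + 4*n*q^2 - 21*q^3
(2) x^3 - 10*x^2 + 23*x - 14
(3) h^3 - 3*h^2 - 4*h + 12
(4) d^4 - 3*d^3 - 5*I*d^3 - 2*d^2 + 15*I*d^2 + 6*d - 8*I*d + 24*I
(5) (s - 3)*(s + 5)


(1) = (n - 3*q)*(n + 7*q)*(n*q + q)
(2) = (x - 7)*(x - 2)*(x - 1)
(3) = (h - 3)*(h - 2)*(h + 2)
(4) = (d - 3)*(d - 4*I)*(d - 2*I)*(d + I)
(5) = s^2 + 2*s - 15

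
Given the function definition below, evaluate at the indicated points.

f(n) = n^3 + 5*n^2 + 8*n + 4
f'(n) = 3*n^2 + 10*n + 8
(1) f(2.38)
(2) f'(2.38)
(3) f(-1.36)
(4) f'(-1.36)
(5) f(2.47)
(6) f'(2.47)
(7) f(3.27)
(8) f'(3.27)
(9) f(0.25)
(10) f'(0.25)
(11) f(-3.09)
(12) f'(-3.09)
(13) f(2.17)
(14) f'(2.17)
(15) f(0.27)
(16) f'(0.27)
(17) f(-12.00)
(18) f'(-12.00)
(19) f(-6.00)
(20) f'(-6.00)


(1) = 64.84
(2) = 48.79
(3) = -0.15
(4) = -0.05
(5) = 69.33
(6) = 51.00
(7) = 118.59
(8) = 72.78
(9) = 6.33
(10) = 10.69
(11) = -2.48
(12) = 5.74
(13) = 55.12
(14) = 43.83
(15) = 6.54
(16) = 10.92
(17) = -1100.00
(18) = 320.00
(19) = -80.00
(20) = 56.00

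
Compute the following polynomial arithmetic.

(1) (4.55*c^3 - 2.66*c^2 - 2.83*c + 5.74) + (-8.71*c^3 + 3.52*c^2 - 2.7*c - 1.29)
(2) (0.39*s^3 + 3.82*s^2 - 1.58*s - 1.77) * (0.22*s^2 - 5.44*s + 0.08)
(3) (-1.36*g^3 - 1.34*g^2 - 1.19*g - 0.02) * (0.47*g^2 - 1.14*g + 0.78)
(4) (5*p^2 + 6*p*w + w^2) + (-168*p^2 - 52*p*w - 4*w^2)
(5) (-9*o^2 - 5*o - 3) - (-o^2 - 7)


(1) = -4.16*c^3 + 0.86*c^2 - 5.53*c + 4.45
(2) = 0.0858*s^5 - 1.2812*s^4 - 21.0972*s^3 + 8.5114*s^2 + 9.5024*s - 0.1416
(3) = -0.6392*g^5 + 0.9206*g^4 - 0.0925*g^3 + 0.302*g^2 - 0.9054*g - 0.0156
(4) = -163*p^2 - 46*p*w - 3*w^2
(5) = -8*o^2 - 5*o + 4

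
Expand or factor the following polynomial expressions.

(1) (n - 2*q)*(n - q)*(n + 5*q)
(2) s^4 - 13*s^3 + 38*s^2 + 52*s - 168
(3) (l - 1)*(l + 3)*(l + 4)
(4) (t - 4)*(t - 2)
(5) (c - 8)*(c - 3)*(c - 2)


(1) = n^3 + 2*n^2*q - 13*n*q^2 + 10*q^3
(2) = (s - 7)*(s - 6)*(s - 2)*(s + 2)
(3) = l^3 + 6*l^2 + 5*l - 12
(4) = t^2 - 6*t + 8
(5) = c^3 - 13*c^2 + 46*c - 48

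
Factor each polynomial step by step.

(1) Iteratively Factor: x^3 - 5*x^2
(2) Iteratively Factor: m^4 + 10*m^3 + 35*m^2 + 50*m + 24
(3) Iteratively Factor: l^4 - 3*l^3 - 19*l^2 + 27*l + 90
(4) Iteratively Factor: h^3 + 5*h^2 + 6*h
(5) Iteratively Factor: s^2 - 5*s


(1) = (x - 5)*(x^2) = x*(x - 5)*(x)
(2) = (m + 2)*(m^3 + 8*m^2 + 19*m + 12) = (m + 2)*(m + 3)*(m^2 + 5*m + 4) = (m + 2)*(m + 3)*(m + 4)*(m + 1)
(3) = (l - 3)*(l^3 - 19*l - 30) = (l - 3)*(l + 2)*(l^2 - 2*l - 15) = (l - 5)*(l - 3)*(l + 2)*(l + 3)
(4) = (h)*(h^2 + 5*h + 6) = h*(h + 2)*(h + 3)
(5) = (s)*(s - 5)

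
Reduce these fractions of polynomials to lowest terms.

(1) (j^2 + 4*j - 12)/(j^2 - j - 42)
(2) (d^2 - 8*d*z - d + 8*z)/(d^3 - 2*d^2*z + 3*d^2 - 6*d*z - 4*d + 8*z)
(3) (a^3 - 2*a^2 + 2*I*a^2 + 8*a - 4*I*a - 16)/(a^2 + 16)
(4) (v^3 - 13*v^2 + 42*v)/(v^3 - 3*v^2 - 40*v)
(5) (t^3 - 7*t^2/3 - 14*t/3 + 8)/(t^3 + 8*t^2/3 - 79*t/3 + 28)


(1) = (j - 2)/(j - 7)
(2) = (-d + 8*z)/(-d^2 + 2*d*z - 4*d + 8*z)
(3) = (a^2 + a*(-2 - 2*I) + 4*I)/(a - 4*I)
(4) = (v^2 - 13*v + 42)/(v^2 - 3*v - 40)
(5) = (t + 2)/(t + 7)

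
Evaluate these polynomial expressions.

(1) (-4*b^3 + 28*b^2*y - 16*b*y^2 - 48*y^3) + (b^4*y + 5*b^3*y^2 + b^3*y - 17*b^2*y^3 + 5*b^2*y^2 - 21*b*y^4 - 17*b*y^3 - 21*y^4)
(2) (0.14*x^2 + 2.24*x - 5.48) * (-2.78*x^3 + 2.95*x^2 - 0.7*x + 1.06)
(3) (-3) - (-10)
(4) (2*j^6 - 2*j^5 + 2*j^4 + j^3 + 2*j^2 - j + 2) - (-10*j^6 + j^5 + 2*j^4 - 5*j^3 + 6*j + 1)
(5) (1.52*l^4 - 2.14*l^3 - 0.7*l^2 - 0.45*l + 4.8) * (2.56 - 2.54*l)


(1) = b^4*y + 5*b^3*y^2 + b^3*y - 4*b^3 - 17*b^2*y^3 + 5*b^2*y^2 + 28*b^2*y - 21*b*y^4 - 17*b*y^3 - 16*b*y^2 - 21*y^4 - 48*y^3
(2) = -0.3892*x^5 - 5.8142*x^4 + 21.7444*x^3 - 17.5856*x^2 + 6.2104*x - 5.8088
(3) = 7
(4) = 12*j^6 - 3*j^5 + 6*j^3 + 2*j^2 - 7*j + 1
(5) = -3.8608*l^5 + 9.3268*l^4 - 3.7004*l^3 - 0.649*l^2 - 13.344*l + 12.288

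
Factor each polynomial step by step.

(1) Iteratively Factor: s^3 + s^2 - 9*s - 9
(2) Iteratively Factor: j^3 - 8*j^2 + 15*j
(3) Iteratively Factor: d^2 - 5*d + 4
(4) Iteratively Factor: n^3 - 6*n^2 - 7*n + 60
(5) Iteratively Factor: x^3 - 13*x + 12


(1) = (s + 3)*(s^2 - 2*s - 3) = (s - 3)*(s + 3)*(s + 1)
(2) = (j - 3)*(j^2 - 5*j) = (j - 5)*(j - 3)*(j)
(3) = (d - 1)*(d - 4)
(4) = (n - 5)*(n^2 - n - 12) = (n - 5)*(n + 3)*(n - 4)
(5) = (x - 1)*(x^2 + x - 12) = (x - 3)*(x - 1)*(x + 4)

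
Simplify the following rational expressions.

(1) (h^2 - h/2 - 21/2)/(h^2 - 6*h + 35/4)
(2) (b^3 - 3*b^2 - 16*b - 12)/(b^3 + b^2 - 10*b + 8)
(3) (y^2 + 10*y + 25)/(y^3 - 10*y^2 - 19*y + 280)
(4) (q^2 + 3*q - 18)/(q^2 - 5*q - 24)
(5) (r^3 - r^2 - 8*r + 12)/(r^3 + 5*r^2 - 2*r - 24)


(1) = (2*h + 6)/(2*h - 5)
(2) = (b^3 - 3*b^2 - 16*b - 12)/(b^3 + b^2 - 10*b + 8)
(3) = (y + 5)/(y^2 - 15*y + 56)
(4) = (q^2 + 3*q - 18)/(q^2 - 5*q - 24)
(5) = (r - 2)/(r + 4)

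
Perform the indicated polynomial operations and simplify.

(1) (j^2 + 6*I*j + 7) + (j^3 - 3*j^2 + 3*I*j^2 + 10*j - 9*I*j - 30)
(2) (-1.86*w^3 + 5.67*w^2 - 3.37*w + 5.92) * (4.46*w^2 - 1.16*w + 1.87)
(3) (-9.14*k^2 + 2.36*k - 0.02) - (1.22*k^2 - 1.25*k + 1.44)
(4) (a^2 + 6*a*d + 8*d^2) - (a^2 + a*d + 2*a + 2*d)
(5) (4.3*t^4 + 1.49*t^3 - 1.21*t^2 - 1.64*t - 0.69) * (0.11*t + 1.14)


(1) = j^3 - 2*j^2 + 3*I*j^2 + 10*j - 3*I*j - 23
(2) = -8.2956*w^5 + 27.4458*w^4 - 25.0856*w^3 + 40.9153*w^2 - 13.1691*w + 11.0704
(3) = -10.36*k^2 + 3.61*k - 1.46
(4) = 5*a*d - 2*a + 8*d^2 - 2*d
(5) = 0.473*t^5 + 5.0659*t^4 + 1.5655*t^3 - 1.5598*t^2 - 1.9455*t - 0.7866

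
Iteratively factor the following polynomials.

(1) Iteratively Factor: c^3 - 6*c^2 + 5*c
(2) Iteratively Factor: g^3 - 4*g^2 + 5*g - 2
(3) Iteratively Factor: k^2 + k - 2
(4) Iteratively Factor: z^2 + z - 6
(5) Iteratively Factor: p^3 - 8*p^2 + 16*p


(1) = (c - 1)*(c^2 - 5*c) = c*(c - 1)*(c - 5)
(2) = (g - 1)*(g^2 - 3*g + 2) = (g - 2)*(g - 1)*(g - 1)
(3) = (k - 1)*(k + 2)
(4) = (z + 3)*(z - 2)
(5) = (p - 4)*(p^2 - 4*p) = (p - 4)^2*(p)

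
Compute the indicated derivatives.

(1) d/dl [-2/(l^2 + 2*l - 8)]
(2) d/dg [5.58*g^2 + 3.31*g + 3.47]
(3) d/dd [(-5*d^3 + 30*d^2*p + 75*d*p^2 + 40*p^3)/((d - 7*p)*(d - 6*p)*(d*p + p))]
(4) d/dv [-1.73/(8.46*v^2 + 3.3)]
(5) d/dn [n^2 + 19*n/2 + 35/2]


(1) = 4*(l + 1)/(l^2 + 2*l - 8)^2
(2) = 11.16*g + 3.31
(3) = 5*(3*(d + 1)*(d - 7*p)*(d - 6*p)*(-d^2 + 4*d*p + 5*p^2) + (d + 1)*(d - 7*p)*(d^3 - 6*d^2*p - 15*d*p^2 - 8*p^3) + (d + 1)*(d - 6*p)*(d^3 - 6*d^2*p - 15*d*p^2 - 8*p^3) - (d - 7*p)*(d - 6*p)*(-d^3 + 6*d^2*p + 15*d*p^2 + 8*p^3))/(p*(d + 1)^2*(d - 7*p)^2*(d - 6*p)^2)
(4) = 29.2716*v/(8.46*v^2 + 3.3)^2
(5) = 2*n + 19/2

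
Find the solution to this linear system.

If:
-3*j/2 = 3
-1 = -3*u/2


Then:
j = -2
u = 2/3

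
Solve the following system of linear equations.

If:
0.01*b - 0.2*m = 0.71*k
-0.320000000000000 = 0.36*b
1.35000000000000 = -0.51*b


Then:
No Solution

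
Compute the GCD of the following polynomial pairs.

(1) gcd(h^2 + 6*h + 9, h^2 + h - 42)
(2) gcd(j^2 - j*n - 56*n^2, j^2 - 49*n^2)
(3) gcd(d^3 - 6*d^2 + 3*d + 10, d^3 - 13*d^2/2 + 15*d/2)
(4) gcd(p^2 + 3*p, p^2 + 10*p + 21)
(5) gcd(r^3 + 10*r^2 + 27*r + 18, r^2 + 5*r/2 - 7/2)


(1) = 1
(2) = gcd((j - 8*n)*(j + 7*n), (j - 7*n)*(j + 7*n)) = j + 7*n
(3) = d - 5
(4) = gcd(p*(p + 3), (p + 3)*(p + 7)) = p + 3
(5) = gcd((r + 1)*(r + 3)*(r + 6), (r - 1)*(r + 7/2)) = 1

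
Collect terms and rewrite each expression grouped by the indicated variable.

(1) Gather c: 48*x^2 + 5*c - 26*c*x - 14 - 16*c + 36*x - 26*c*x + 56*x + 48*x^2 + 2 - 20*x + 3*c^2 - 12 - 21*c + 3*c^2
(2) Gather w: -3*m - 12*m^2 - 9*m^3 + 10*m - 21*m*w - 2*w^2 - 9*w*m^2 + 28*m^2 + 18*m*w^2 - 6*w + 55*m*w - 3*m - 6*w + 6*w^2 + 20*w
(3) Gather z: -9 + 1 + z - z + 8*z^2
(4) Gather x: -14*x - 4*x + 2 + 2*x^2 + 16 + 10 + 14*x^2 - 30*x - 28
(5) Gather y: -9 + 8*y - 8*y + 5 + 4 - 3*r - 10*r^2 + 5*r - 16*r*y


(1) = 6*c^2 + c*(-52*x - 32) + 96*x^2 + 72*x - 24
(2) = -9*m^3 + 16*m^2 + 4*m + w^2*(18*m + 4) + w*(-9*m^2 + 34*m + 8)
(3) = 8*z^2 - 8
(4) = 16*x^2 - 48*x
(5) = -10*r^2 - 16*r*y + 2*r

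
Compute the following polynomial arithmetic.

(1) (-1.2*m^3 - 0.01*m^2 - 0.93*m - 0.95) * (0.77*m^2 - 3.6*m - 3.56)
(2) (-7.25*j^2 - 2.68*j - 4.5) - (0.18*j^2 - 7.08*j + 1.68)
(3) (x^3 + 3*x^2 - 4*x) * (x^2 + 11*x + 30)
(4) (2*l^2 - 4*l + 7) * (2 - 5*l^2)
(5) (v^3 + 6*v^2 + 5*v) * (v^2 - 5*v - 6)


(1) = -0.924*m^5 + 4.3123*m^4 + 3.5919*m^3 + 2.6521*m^2 + 6.7308*m + 3.382
(2) = -7.43*j^2 + 4.4*j - 6.18
(3) = x^5 + 14*x^4 + 59*x^3 + 46*x^2 - 120*x
(4) = -10*l^4 + 20*l^3 - 31*l^2 - 8*l + 14
(5) = v^5 + v^4 - 31*v^3 - 61*v^2 - 30*v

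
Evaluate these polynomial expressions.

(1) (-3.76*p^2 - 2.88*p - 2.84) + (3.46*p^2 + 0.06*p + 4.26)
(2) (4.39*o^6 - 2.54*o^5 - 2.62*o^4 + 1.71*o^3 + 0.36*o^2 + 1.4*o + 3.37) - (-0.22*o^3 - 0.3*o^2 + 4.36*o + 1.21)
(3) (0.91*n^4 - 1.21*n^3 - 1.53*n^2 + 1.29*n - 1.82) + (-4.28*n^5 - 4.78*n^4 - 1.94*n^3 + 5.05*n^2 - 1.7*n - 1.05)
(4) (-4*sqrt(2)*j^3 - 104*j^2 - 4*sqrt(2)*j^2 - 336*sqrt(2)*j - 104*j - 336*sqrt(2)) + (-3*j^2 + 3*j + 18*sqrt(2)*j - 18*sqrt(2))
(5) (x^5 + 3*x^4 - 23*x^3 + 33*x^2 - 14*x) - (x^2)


(1) = -0.3*p^2 - 2.82*p + 1.42
(2) = 4.39*o^6 - 2.54*o^5 - 2.62*o^4 + 1.93*o^3 + 0.66*o^2 - 2.96*o + 2.16
(3) = -4.28*n^5 - 3.87*n^4 - 3.15*n^3 + 3.52*n^2 - 0.41*n - 2.87
(4) = -4*sqrt(2)*j^3 - 107*j^2 - 4*sqrt(2)*j^2 - 318*sqrt(2)*j - 101*j - 354*sqrt(2)
(5) = x^5 + 3*x^4 - 23*x^3 + 32*x^2 - 14*x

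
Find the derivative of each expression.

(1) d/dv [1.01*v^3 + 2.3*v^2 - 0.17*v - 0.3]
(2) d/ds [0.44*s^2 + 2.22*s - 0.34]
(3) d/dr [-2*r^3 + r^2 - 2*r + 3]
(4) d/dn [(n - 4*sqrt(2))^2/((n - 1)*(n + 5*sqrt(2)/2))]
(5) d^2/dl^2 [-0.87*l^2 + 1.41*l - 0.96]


(1) = 3.03*v^2 + 4.6*v - 0.17
(2) = 0.88*s + 2.22
(3) = -6*r^2 + 2*r - 2
(4) = 2*(n - 4*sqrt(2))*(-2*(n - 1)*(n - 4*sqrt(2)) + 2*(n - 1)*(2*n + 5*sqrt(2)) - (n - 4*sqrt(2))*(2*n + 5*sqrt(2)))/((n - 1)^2*(2*n + 5*sqrt(2))^2)
(5) = -1.74000000000000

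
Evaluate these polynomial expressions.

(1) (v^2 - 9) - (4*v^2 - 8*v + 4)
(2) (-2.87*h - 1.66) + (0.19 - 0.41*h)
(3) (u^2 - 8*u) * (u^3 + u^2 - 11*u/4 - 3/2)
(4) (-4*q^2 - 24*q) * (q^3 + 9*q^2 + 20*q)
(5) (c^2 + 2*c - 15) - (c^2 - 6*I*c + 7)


(1) = -3*v^2 + 8*v - 13
(2) = -3.28*h - 1.47
(3) = u^5 - 7*u^4 - 43*u^3/4 + 41*u^2/2 + 12*u
(4) = -4*q^5 - 60*q^4 - 296*q^3 - 480*q^2
(5) = 2*c + 6*I*c - 22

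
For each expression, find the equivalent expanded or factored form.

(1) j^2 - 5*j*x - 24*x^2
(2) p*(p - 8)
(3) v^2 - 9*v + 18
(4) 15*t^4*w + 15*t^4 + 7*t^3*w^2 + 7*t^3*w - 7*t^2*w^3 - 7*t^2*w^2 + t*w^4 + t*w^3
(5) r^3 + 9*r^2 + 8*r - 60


(1) = (j - 8*x)*(j + 3*x)
(2) = p^2 - 8*p
(3) = (v - 6)*(v - 3)
(4) = (-5*t + w)*(-3*t + w)*(t + w)*(t*w + t)
(5) = (r - 2)*(r + 5)*(r + 6)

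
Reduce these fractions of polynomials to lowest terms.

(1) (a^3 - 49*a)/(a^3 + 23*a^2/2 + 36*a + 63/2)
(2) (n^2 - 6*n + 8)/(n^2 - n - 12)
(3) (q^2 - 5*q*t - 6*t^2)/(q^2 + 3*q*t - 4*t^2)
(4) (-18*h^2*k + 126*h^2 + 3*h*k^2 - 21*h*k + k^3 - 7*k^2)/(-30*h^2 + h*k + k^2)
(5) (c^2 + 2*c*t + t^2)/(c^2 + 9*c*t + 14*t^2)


(1) = (2*a^2 - 14*a)/(2*a^2 + 9*a + 9)
(2) = (n - 2)/(n + 3)
(3) = (q^2 - 5*q*t - 6*t^2)/(q^2 + 3*q*t - 4*t^2)
(4) = (3*h*k - 21*h - k^2 + 7*k)/(5*h - k)
(5) = (c^2 + 2*c*t + t^2)/(c^2 + 9*c*t + 14*t^2)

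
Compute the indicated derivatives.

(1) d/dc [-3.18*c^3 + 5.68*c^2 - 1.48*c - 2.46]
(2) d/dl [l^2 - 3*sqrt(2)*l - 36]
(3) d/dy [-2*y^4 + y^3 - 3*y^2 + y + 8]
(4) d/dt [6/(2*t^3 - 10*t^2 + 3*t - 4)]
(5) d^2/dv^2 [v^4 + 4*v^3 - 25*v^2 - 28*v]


(1) = -9.54*c^2 + 11.36*c - 1.48
(2) = 2*l - 3*sqrt(2)
(3) = -8*y^3 + 3*y^2 - 6*y + 1
(4) = 6*(-6*t^2 + 20*t - 3)/(2*t^3 - 10*t^2 + 3*t - 4)^2
(5) = 12*v^2 + 24*v - 50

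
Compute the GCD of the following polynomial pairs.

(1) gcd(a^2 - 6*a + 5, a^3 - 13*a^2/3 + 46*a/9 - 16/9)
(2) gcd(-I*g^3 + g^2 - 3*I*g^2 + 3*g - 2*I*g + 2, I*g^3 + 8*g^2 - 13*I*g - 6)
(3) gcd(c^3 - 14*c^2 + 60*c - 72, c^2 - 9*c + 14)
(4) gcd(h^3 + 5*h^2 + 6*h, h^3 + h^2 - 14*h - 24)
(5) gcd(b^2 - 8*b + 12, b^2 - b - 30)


(1) = a - 1
(2) = 1
(3) = c - 2
(4) = h^2 + 5*h + 6
(5) = gcd((b - 6)*(b - 2), (b - 6)*(b + 5)) = b - 6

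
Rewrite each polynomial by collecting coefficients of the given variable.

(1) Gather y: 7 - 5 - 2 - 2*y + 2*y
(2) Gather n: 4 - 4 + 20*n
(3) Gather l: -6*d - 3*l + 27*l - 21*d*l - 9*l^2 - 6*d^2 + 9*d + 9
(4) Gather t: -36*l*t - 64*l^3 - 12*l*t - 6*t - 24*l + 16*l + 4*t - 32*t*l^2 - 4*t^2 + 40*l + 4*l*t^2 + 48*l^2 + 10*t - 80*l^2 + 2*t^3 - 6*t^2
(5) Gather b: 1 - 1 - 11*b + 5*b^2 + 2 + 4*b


(1) = 0
(2) = 20*n
(3) = -6*d^2 + 3*d - 9*l^2 + l*(24 - 21*d) + 9
(4) = -64*l^3 - 32*l^2 + 32*l + 2*t^3 + t^2*(4*l - 10) + t*(-32*l^2 - 48*l + 8)
(5) = 5*b^2 - 7*b + 2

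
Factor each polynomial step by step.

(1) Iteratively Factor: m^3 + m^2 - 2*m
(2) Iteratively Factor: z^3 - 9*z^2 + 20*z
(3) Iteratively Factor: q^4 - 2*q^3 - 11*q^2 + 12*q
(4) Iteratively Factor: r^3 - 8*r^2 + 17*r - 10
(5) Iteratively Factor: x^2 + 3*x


(1) = (m)*(m^2 + m - 2) = m*(m - 1)*(m + 2)
(2) = (z)*(z^2 - 9*z + 20) = z*(z - 4)*(z - 5)
(3) = (q - 4)*(q^3 + 2*q^2 - 3*q) = (q - 4)*(q + 3)*(q^2 - q) = q*(q - 4)*(q + 3)*(q - 1)
(4) = (r - 1)*(r^2 - 7*r + 10) = (r - 2)*(r - 1)*(r - 5)
(5) = (x + 3)*(x)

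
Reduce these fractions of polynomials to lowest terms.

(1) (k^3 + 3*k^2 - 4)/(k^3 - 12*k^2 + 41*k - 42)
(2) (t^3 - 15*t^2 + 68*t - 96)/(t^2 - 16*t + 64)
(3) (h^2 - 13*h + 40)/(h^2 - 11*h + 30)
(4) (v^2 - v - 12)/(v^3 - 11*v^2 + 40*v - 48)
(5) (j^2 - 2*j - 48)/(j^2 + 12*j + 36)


(1) = (k^3 + 3*k^2 - 4)/(k^3 - 12*k^2 + 41*k - 42)
(2) = (t^2 - 7*t + 12)/(t - 8)
(3) = (h - 8)/(h - 6)
(4) = (v + 3)/(v^2 - 7*v + 12)
(5) = (j - 8)/(j + 6)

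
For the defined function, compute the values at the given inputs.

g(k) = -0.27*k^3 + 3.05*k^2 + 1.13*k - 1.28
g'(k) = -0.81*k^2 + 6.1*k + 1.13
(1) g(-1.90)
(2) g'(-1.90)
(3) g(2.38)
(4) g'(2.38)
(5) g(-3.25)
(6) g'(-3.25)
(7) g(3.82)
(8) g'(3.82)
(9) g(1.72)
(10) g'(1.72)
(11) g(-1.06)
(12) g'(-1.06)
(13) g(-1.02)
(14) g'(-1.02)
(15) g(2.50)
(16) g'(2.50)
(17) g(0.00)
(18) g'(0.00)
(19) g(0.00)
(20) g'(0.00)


(1) = 9.44
(2) = -13.38
(3) = 15.05
(4) = 11.06
(5) = 36.53
(6) = -27.25
(7) = 32.49
(8) = 12.61
(9) = 8.31
(10) = 9.23
(11) = 1.27
(12) = -6.25
(13) = 1.03
(14) = -5.93
(15) = 16.39
(16) = 11.32
(17) = -1.28
(18) = 1.13
(19) = -1.28
(20) = 1.13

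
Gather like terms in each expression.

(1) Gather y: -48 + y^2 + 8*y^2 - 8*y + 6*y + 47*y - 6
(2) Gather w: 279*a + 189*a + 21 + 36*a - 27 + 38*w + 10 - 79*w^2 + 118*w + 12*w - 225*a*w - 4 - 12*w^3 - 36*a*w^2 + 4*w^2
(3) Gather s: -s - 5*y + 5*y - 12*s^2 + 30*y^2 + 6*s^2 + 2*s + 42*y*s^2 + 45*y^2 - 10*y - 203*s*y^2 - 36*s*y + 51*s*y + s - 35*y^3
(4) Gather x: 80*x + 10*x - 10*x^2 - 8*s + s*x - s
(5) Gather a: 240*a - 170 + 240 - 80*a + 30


(1) = 9*y^2 + 45*y - 54
(2) = 504*a - 12*w^3 + w^2*(-36*a - 75) + w*(168 - 225*a)
(3) = s^2*(42*y - 6) + s*(-203*y^2 + 15*y + 2) - 35*y^3 + 75*y^2 - 10*y
(4) = -9*s - 10*x^2 + x*(s + 90)
(5) = 160*a + 100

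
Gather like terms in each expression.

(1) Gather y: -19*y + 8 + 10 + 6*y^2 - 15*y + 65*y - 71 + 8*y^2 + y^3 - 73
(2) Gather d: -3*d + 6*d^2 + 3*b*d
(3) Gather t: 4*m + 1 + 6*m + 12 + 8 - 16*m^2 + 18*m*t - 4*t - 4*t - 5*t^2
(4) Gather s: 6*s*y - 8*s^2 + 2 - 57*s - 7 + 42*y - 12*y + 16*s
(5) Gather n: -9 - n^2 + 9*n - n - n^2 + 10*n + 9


(1) = y^3 + 14*y^2 + 31*y - 126
(2) = 6*d^2 + d*(3*b - 3)
(3) = -16*m^2 + 10*m - 5*t^2 + t*(18*m - 8) + 21
(4) = -8*s^2 + s*(6*y - 41) + 30*y - 5
(5) = -2*n^2 + 18*n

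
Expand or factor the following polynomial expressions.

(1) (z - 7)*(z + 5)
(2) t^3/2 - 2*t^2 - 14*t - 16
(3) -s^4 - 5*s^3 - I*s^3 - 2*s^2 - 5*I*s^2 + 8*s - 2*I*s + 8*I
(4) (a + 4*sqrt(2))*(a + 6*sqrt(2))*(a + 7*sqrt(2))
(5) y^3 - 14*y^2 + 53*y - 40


(1) = z^2 - 2*z - 35
(2) = (t/2 + 1)*(t - 8)*(t + 2)
(3) = (s + 2)*(s + 4)*(-I*s + 1)*(-I*s + I)
(4) = a^3 + 17*sqrt(2)*a^2 + 188*a + 336*sqrt(2)
(5) = (y - 8)*(y - 5)*(y - 1)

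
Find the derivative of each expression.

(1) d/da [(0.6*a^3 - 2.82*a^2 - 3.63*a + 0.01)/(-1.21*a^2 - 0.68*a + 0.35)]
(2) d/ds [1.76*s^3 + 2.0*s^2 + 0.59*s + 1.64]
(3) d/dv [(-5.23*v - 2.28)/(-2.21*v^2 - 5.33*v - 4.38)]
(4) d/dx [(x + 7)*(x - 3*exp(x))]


(1) = (-0.726*a^4 - 0.816*a^3 - 1.8447*a^2 - 1.9498*a - 1.2637)/(1.4641*a^4 + 1.6456*a^3 - 0.3846*a^2 - 0.476*a + 0.1225)
(2) = 5.28*s^2 + 4.0*s + 0.59
(3) = (-11.5583*v^2 - 10.0776*v + 10.755)/(4.8841*v^4 + 23.5586*v^3 + 47.7685*v^2 + 46.6908*v + 19.1844)
(4) = x - (x + 7)*(3*exp(x) - 1) - 3*exp(x)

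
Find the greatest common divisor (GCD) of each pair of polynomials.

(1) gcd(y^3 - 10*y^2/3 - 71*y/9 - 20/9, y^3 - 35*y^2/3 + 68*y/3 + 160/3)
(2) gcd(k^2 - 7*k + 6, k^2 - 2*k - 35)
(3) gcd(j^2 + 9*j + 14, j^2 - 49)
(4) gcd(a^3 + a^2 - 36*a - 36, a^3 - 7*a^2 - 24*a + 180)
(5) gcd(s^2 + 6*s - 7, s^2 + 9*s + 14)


(1) = gcd((y - 5)*(y + 1/3)*(y + 4/3), (y - 8)*(y - 5)*(y + 4/3)) = y^2 - 11*y/3 - 20/3
(2) = gcd((k - 6)*(k - 1), (k - 7)*(k + 5)) = 1
(3) = gcd((j + 2)*(j + 7), (j - 7)*(j + 7)) = j + 7
(4) = gcd((a - 6)*(a + 1)*(a + 6), (a - 6)^2*(a + 5)) = a - 6
(5) = s + 7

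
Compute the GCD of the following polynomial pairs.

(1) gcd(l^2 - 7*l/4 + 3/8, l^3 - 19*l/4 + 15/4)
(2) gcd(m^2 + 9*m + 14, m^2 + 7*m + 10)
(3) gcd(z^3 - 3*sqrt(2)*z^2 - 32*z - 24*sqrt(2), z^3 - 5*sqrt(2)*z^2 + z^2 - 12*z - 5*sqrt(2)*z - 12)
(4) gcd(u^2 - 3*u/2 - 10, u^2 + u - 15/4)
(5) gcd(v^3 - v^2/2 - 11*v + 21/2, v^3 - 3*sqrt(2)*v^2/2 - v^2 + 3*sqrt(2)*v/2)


(1) = gcd((l - 3/2)*(l - 1/4), (l - 3/2)*(l - 1)*(l + 5/2)) = l - 3/2
(2) = m + 2
(3) = z^2 - 5*sqrt(2)*z - 12
(4) = u + 5/2
(5) = gcd((v - 3)*(v - 1)*(v + 7/2), v*(v - 1)*(v - 3*sqrt(2)/2)) = v - 1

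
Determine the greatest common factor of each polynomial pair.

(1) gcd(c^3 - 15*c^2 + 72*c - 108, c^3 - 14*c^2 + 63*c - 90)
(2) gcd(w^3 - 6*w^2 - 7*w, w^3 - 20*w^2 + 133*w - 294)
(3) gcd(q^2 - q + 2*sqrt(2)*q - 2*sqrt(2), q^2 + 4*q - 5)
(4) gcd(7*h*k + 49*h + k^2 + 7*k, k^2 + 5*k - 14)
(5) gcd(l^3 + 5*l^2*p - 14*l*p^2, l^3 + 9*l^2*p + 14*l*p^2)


(1) = gcd((c - 6)^2*(c - 3), (c - 6)*(c - 5)*(c - 3)) = c^2 - 9*c + 18
(2) = w - 7
(3) = q - 1
(4) = k + 7
(5) = gcd(l*(l - 2*p)*(l + 7*p), l*(l + 2*p)*(l + 7*p)) = l^2 + 7*l*p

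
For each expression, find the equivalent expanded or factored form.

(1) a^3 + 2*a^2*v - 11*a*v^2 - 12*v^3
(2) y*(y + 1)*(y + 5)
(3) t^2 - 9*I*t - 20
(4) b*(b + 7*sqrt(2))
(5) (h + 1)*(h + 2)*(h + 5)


(1) = (a - 3*v)*(a + v)*(a + 4*v)
(2) = y^3 + 6*y^2 + 5*y
(3) = (t - 5*I)*(t - 4*I)
(4) = b^2 + 7*sqrt(2)*b
(5) = h^3 + 8*h^2 + 17*h + 10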